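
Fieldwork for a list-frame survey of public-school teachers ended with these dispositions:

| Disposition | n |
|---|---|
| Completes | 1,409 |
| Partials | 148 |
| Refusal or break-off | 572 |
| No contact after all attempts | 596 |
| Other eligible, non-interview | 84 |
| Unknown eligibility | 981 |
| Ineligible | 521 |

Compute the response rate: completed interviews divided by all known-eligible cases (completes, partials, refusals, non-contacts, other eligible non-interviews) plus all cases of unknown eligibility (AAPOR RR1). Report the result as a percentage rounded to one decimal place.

37.2%

Num = 1409
Denom = 1409 + 148 + 572 + 596 + 84 + 981 = 3790
RR1 = 1409 / 3790 = 0.3718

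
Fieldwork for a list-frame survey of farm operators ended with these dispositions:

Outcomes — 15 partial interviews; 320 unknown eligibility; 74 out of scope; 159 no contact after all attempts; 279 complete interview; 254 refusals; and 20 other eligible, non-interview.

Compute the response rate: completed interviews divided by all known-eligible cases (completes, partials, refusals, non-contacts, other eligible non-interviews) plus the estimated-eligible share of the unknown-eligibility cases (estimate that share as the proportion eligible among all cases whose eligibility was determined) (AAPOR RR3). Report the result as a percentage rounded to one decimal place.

Top = 279
Known eligible = 279 + 15 + 254 + 159 + 20 = 727
e = 727 / (727 + 74) = 727 / 801 = 0.9076
e × U = 0.9076 × 320 = 290.43
Denom = 727 + 290.43 = 1017.43
RR3 = 279 / 1017.43 = 0.2742

27.4%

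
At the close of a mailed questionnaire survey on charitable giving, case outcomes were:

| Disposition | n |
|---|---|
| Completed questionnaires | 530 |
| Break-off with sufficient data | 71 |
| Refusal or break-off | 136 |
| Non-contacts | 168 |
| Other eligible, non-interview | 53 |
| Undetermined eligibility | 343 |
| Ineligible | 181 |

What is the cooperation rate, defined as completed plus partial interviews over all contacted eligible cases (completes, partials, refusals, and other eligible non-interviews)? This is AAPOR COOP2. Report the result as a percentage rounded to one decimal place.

76.1%

Num → 530 + 71 = 601
Denom → 530 + 71 + 136 + 53 = 790
COOP2 = 601 / 790 = 0.7608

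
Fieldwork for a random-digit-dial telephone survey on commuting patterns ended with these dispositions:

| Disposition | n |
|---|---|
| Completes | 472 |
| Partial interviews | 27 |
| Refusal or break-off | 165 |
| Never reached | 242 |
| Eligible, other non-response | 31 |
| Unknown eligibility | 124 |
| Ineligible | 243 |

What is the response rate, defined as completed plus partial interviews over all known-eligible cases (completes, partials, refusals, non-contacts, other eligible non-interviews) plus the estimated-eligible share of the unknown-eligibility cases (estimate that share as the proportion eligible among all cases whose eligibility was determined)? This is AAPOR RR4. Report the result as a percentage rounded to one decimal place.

Numerator: 472 + 27 = 499
Determined eligible: 472 + 27 + 165 + 242 + 31 = 937
e = 937 / (937 + 243) = 937 / 1180 = 0.7941
e × U: 0.7941 × 124 = 98.47
Base: 937 + 98.47 = 1035.47
RR4 = 499 / 1035.47 = 0.4819

48.2%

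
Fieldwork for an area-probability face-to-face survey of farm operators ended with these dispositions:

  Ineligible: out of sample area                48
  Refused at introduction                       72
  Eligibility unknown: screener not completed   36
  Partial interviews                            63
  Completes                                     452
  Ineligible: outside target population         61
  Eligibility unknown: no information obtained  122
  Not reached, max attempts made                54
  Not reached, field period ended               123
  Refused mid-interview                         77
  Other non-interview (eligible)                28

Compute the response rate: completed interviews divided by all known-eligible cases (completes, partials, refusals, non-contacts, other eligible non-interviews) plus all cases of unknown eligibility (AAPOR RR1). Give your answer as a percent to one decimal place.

Refusal or break-off = 72 + 77 = 149
Never reached = 123 + 54 = 177
Unknown eligibility = 36 + 122 = 158
Not eligible = 61 + 48 = 109
Top: 452
Base: 452 + 63 + 149 + 177 + 28 + 158 = 1027
RR1 = 452 / 1027 = 0.4401

44.0%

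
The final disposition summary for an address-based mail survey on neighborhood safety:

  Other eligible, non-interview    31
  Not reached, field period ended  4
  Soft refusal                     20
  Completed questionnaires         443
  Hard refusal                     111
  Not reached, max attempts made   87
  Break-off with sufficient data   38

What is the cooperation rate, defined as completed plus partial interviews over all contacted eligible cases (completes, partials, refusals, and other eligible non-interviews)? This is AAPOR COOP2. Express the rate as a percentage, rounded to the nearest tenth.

74.8%

Declined to participate = 111 + 20 = 131
No answer / not reached = 4 + 87 = 91
Numerator: 443 + 38 = 481
Base: 443 + 38 + 131 + 31 = 643
COOP2 = 481 / 643 = 0.7481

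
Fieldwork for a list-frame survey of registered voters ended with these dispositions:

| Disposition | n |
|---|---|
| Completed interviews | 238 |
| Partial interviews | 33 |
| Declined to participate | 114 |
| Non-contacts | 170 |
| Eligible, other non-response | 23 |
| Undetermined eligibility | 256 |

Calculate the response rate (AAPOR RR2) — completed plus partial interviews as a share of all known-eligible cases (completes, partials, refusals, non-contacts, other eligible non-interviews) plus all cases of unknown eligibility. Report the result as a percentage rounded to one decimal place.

Top: 238 + 33 = 271
Denominator: 238 + 33 + 114 + 170 + 23 + 256 = 834
RR2 = 271 / 834 = 0.3249

32.5%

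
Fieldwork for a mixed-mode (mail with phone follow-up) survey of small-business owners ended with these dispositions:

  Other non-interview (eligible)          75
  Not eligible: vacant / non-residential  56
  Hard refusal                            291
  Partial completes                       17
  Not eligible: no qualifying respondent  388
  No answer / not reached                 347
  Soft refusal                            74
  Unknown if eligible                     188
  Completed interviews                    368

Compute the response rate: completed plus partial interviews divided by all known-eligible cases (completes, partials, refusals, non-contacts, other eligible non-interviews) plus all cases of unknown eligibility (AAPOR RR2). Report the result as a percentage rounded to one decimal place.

28.3%

Refusal or break-off = 291 + 74 = 365
Not eligible = 388 + 56 = 444
Num → 368 + 17 = 385
Base → 368 + 17 + 365 + 347 + 75 + 188 = 1360
RR2 = 385 / 1360 = 0.2831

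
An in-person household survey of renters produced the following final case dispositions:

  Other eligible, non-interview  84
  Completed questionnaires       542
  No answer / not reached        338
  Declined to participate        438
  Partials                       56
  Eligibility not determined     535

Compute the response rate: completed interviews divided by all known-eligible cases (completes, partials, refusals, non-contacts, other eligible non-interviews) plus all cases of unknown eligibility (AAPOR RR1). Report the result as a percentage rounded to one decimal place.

Num → 542
Denominator → 542 + 56 + 438 + 338 + 84 + 535 = 1993
RR1 = 542 / 1993 = 0.2720

27.2%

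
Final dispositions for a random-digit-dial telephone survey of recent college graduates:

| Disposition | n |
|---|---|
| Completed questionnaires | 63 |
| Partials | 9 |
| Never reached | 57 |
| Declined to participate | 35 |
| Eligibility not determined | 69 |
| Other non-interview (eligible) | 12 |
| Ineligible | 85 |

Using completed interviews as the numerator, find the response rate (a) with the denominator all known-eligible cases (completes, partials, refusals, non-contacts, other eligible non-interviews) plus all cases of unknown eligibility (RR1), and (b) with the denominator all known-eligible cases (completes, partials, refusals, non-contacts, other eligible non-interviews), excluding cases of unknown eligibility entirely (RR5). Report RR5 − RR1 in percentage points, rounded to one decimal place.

Numerator: 63
Denom: 63 + 9 + 35 + 57 + 12 + 69 = 245
RR1 = 63 / 245 = 0.2571
Denom: 63 + 9 + 35 + 57 + 12 = 176
RR5 = 63 / 176 = 0.3580
Difference = 35.80 − 25.71 = 10.09 percentage points

10.1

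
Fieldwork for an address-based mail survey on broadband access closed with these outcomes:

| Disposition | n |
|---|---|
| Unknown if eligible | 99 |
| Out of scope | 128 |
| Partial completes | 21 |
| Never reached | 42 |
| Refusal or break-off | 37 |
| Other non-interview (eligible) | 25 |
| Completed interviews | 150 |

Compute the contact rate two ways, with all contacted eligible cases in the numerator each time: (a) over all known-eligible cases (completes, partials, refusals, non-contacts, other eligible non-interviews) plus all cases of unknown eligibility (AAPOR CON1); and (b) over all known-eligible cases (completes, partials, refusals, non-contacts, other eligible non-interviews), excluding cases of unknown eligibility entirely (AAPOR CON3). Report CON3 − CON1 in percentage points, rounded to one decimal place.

22.4

Top → 150 + 21 + 37 + 25 = 233
Denominator → 150 + 21 + 37 + 42 + 25 + 99 = 374
CON1 = 233 / 374 = 0.6230
Denominator → 150 + 21 + 37 + 42 + 25 = 275
CON3 = 233 / 275 = 0.8473
Difference = 84.73 − 62.30 = 22.43 percentage points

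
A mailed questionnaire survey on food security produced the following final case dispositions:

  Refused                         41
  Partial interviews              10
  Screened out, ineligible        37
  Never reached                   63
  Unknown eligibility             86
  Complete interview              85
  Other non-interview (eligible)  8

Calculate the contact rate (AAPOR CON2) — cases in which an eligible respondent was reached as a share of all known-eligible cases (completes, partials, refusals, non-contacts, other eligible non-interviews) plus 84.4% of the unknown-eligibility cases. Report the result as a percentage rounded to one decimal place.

51.5%

Numerator: 85 + 10 + 41 + 8 = 144
Known eligible: 85 + 10 + 41 + 63 + 8 = 207
Eligible share of unknowns: 0.8440 × 86 = 72.58
Base: 207 + 72.58 = 279.58
CON2 = 144 / 279.58 = 0.5151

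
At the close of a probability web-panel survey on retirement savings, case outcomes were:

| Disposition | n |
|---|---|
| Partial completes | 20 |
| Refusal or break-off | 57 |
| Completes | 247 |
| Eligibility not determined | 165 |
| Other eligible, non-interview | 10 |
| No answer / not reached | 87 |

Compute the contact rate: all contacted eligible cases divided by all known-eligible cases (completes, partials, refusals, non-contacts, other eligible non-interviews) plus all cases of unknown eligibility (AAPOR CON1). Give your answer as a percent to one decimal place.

57.0%

Num → 247 + 20 + 57 + 10 = 334
Denom → 247 + 20 + 57 + 87 + 10 + 165 = 586
CON1 = 334 / 586 = 0.5700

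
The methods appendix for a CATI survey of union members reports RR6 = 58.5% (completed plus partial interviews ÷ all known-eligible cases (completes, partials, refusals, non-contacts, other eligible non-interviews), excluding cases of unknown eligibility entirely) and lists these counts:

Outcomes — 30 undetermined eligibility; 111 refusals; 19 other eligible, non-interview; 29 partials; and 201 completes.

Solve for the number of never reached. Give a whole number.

33

Num → 201 + 29 = 230
RR6 = 230 / D = 0.585
D = 230 / 0.585 = 393.2
Remaining denominator categories sum to 360
never reached = 393.2 − 360 ≈ 33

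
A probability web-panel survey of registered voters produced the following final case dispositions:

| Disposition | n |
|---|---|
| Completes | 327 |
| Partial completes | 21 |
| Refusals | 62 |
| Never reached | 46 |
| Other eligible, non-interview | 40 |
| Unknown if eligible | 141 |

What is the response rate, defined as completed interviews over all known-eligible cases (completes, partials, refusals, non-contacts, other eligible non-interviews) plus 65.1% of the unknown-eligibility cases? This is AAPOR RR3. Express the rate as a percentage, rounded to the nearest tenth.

55.6%

Num: 327
Determined eligible: 327 + 21 + 62 + 46 + 40 = 496
Eligible share of unknowns: 0.6510 × 141 = 91.79
Denom: 496 + 91.79 = 587.79
RR3 = 327 / 587.79 = 0.5563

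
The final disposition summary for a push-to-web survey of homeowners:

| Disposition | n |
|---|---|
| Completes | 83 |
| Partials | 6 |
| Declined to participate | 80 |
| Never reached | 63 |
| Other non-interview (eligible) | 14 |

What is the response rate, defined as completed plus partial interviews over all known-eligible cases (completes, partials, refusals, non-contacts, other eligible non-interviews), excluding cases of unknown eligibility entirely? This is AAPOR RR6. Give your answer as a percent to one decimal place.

Num = 83 + 6 = 89
Base = 83 + 6 + 80 + 63 + 14 = 246
RR6 = 89 / 246 = 0.3618

36.2%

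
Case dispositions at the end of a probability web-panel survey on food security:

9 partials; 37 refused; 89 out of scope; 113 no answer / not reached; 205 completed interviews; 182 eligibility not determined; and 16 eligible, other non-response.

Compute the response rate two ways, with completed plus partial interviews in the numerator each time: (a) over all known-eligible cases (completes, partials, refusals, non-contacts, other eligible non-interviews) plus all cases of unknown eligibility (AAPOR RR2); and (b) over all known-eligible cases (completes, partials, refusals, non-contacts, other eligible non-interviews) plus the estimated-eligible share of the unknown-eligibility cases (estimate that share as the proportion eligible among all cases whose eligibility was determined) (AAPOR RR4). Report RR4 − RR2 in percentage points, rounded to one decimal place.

2.5

Numerator → 205 + 9 = 214
Denominator → 205 + 9 + 37 + 113 + 16 + 182 = 562
RR2 = 214 / 562 = 0.3808
Eligible (known) → 205 + 9 + 37 + 113 + 16 = 380
e = 380 / (380 + 89) = 380 / 469 = 0.8102
e × U → 0.8102 × 182 = 147.46
Denominator → 380 + 147.46 = 527.46
RR4 = 214 / 527.46 = 0.4057
Difference = 40.57 − 38.08 = 2.49 percentage points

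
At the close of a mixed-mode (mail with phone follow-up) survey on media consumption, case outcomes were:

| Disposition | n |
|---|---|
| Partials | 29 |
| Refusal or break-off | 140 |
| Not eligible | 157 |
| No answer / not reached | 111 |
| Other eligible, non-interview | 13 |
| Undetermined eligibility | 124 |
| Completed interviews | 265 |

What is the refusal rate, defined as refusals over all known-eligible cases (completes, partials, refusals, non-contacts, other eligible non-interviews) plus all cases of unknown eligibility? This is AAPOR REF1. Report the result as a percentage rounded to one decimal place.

20.5%

Num: 140
Base: 265 + 29 + 140 + 111 + 13 + 124 = 682
REF1 = 140 / 682 = 0.2053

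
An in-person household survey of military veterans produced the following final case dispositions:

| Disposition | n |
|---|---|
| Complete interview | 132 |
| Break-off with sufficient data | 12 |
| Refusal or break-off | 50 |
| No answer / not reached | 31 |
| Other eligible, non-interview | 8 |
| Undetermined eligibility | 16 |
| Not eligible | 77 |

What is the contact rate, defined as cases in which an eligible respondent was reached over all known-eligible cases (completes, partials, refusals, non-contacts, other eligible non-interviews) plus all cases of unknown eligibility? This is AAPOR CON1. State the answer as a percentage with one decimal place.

Num = 132 + 12 + 50 + 8 = 202
Denominator = 132 + 12 + 50 + 31 + 8 + 16 = 249
CON1 = 202 / 249 = 0.8112

81.1%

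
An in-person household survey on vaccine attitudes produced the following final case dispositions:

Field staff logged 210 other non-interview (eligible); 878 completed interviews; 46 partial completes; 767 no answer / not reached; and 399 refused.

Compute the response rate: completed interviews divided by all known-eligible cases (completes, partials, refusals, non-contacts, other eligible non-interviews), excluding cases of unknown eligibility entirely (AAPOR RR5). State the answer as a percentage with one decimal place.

38.2%

Num = 878
Denom = 878 + 46 + 399 + 767 + 210 = 2300
RR5 = 878 / 2300 = 0.3817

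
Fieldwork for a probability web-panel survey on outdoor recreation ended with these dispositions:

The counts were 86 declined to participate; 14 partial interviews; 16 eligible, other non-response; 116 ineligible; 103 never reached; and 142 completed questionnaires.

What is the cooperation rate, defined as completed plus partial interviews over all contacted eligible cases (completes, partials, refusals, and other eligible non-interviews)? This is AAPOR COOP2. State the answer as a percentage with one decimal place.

60.5%

Top: 142 + 14 = 156
Denom: 142 + 14 + 86 + 16 = 258
COOP2 = 156 / 258 = 0.6047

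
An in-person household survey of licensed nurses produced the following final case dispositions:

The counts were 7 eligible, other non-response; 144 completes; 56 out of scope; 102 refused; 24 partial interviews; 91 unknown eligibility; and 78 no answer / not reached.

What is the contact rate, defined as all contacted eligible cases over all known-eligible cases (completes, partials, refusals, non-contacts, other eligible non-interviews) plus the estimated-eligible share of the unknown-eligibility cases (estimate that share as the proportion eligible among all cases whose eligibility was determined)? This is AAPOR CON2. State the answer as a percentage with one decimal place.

63.9%

Top = 144 + 24 + 102 + 7 = 277
Eligible (known) = 144 + 24 + 102 + 78 + 7 = 355
e = 355 / (355 + 56) = 355 / 411 = 0.8637
Eligible share of unknowns = 0.8637 × 91 = 78.60
Denominator = 355 + 78.60 = 433.60
CON2 = 277 / 433.60 = 0.6388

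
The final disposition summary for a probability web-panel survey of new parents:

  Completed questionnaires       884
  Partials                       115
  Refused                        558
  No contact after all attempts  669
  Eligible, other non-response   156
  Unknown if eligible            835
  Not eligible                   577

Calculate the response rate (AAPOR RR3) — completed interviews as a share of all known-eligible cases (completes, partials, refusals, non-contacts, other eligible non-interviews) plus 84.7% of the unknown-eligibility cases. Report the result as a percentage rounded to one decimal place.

Num = 884
Known eligible = 884 + 115 + 558 + 669 + 156 = 2382
Eligible share of unknowns = 0.8470 × 835 = 707.25
Denominator = 2382 + 707.25 = 3089.25
RR3 = 884 / 3089.25 = 0.2862

28.6%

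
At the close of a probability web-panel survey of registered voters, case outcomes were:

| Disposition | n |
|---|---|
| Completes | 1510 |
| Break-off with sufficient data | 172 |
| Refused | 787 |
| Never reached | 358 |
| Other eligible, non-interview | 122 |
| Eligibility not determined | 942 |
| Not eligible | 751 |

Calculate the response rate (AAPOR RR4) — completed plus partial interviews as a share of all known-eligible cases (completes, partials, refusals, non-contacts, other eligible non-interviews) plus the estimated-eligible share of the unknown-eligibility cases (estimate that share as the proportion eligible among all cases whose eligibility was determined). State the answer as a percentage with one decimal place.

45.5%

Numerator → 1510 + 172 = 1682
Known eligible → 1510 + 172 + 787 + 358 + 122 = 2949
e = 2949 / (2949 + 751) = 2949 / 3700 = 0.7970
Eligible share of unknowns → 0.7970 × 942 = 750.77
Denominator → 2949 + 750.77 = 3699.77
RR4 = 1682 / 3699.77 = 0.4546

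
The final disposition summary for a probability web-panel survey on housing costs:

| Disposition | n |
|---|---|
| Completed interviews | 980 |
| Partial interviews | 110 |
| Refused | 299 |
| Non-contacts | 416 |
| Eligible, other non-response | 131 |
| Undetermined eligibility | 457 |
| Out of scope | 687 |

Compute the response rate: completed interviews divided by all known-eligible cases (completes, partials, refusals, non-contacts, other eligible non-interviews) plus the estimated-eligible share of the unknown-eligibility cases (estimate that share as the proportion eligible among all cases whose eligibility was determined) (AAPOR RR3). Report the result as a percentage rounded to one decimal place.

43.1%

Num: 980
Known eligible: 980 + 110 + 299 + 416 + 131 = 1936
e = 1936 / (1936 + 687) = 1936 / 2623 = 0.7381
e × U: 0.7381 × 457 = 337.31
Denominator: 1936 + 337.31 = 2273.31
RR3 = 980 / 2273.31 = 0.4311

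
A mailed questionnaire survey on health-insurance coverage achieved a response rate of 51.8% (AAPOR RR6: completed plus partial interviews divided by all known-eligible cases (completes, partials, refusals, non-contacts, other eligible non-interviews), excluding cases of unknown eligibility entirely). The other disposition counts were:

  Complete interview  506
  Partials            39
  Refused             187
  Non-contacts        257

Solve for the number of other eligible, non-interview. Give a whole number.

Top = 506 + 39 = 545
RR6 = 545 / D = 0.518
D = 545 / 0.518 = 1052.1
Rest of base = 989
other eligible, non-interview = 1052.1 − 989 ≈ 63

63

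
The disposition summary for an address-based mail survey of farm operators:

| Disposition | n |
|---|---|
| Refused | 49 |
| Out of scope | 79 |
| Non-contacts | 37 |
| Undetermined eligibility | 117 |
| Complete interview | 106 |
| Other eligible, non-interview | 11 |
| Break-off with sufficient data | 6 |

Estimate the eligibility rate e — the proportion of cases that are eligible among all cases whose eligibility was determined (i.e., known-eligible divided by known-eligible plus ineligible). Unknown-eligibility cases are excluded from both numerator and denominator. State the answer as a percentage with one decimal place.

72.6%

Eligible (known) = 106 + 6 + 49 + 37 + 11 = 209
e = 209 / (209 + 79) = 209 / 288 = 0.7257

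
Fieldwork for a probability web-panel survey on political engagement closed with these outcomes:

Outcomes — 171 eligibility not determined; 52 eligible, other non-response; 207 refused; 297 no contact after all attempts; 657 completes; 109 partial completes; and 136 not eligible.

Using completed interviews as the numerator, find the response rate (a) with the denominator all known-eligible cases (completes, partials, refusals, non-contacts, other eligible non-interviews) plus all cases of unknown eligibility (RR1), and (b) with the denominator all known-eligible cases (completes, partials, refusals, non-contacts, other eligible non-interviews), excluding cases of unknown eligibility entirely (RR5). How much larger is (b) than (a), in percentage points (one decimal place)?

Num = 657
Base = 657 + 109 + 207 + 297 + 52 + 171 = 1493
RR1 = 657 / 1493 = 0.4401
Base = 657 + 109 + 207 + 297 + 52 = 1322
RR5 = 657 / 1322 = 0.4970
Difference = 49.70 − 44.01 = 5.69 percentage points

5.7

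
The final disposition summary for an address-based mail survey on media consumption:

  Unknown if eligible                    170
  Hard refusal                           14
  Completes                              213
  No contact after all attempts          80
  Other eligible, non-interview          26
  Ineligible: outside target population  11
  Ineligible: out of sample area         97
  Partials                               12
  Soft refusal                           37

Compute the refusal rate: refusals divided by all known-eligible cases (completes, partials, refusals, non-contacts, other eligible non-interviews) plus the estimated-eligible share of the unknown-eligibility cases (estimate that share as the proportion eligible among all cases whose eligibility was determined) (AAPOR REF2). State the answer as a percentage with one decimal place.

Refusal or break-off = 14 + 37 = 51
Screened out, ineligible = 11 + 97 = 108
Num → 51
Determined eligible → 213 + 12 + 51 + 80 + 26 = 382
e = 382 / (382 + 108) = 382 / 490 = 0.7796
e × U → 0.7796 × 170 = 132.53
Denominator → 382 + 132.53 = 514.53
REF2 = 51 / 514.53 = 0.0991

9.9%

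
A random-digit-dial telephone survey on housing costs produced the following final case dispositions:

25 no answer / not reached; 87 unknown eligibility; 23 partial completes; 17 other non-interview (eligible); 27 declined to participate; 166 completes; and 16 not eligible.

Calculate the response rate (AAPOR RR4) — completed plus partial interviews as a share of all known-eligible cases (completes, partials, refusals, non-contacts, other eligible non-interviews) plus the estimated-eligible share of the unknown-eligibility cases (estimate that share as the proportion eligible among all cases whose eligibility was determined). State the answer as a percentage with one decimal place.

55.6%

Top = 166 + 23 = 189
Determined eligible = 166 + 23 + 27 + 25 + 17 = 258
e = 258 / (258 + 16) = 258 / 274 = 0.9416
Estimated eligible among unknowns = 0.9416 × 87 = 81.92
Base = 258 + 81.92 = 339.92
RR4 = 189 / 339.92 = 0.5560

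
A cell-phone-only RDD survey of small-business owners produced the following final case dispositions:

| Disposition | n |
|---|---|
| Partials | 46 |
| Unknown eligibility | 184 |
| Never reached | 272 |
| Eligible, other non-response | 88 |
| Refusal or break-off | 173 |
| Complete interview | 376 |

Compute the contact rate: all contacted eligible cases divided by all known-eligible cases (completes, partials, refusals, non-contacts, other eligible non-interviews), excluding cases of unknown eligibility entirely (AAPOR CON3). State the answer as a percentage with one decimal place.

Top → 376 + 46 + 173 + 88 = 683
Base → 376 + 46 + 173 + 272 + 88 = 955
CON3 = 683 / 955 = 0.7152

71.5%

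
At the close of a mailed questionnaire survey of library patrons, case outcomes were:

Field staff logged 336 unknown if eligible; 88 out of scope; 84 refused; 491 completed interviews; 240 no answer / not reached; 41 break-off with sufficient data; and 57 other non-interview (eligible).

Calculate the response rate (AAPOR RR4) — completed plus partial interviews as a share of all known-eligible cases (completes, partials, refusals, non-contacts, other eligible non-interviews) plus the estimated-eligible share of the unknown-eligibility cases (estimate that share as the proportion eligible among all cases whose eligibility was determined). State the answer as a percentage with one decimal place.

Top → 491 + 41 = 532
Known eligible → 491 + 41 + 84 + 240 + 57 = 913
e = 913 / (913 + 88) = 913 / 1001 = 0.9121
Eligible share of unknowns → 0.9121 × 336 = 306.47
Base → 913 + 306.47 = 1219.47
RR4 = 532 / 1219.47 = 0.4363

43.6%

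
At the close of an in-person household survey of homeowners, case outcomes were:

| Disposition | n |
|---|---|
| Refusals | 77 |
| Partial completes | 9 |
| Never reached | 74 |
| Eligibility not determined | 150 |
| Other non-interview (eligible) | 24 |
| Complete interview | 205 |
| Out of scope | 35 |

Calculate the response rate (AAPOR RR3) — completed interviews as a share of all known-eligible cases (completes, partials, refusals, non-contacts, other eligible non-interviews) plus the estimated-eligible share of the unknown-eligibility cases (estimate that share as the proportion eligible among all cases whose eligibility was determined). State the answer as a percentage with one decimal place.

Top: 205
Known eligible: 205 + 9 + 77 + 74 + 24 = 389
e = 389 / (389 + 35) = 389 / 424 = 0.9175
e × U: 0.9175 × 150 = 137.62
Base: 389 + 137.62 = 526.62
RR3 = 205 / 526.62 = 0.3893

38.9%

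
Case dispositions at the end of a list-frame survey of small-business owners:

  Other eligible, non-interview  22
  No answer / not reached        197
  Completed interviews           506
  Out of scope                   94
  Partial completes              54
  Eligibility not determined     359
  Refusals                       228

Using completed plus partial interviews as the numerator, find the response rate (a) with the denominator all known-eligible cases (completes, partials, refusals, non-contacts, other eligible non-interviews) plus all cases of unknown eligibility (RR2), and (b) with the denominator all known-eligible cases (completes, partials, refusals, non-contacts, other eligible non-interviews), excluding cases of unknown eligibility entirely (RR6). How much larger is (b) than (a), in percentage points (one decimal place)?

Top = 506 + 54 = 560
Denom = 506 + 54 + 228 + 197 + 22 + 359 = 1366
RR2 = 560 / 1366 = 0.4100
Denom = 506 + 54 + 228 + 197 + 22 = 1007
RR6 = 560 / 1007 = 0.5561
Difference = 55.61 − 41.00 = 14.61 percentage points

14.6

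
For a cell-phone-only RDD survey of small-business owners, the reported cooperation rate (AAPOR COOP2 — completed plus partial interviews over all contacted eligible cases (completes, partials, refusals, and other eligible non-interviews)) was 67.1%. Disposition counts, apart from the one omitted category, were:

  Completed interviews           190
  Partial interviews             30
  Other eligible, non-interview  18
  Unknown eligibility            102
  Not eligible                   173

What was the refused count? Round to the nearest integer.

Numerator = 190 + 30 = 220
COOP2 = 220 / D = 0.671
D = 220 / 0.671 = 327.9
Other denominator terms total 238
refused = 327.9 − 238 ≈ 90

90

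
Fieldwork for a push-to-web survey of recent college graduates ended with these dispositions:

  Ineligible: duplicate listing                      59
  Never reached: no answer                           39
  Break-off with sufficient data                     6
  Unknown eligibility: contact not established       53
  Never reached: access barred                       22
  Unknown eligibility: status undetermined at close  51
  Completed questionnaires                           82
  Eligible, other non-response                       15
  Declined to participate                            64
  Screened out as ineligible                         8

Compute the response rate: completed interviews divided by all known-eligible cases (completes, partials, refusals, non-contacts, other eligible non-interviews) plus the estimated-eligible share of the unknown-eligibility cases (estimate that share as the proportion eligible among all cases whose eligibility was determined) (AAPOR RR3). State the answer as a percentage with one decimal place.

26.6%

Never reached = 39 + 22 = 61
Eligibility not determined = 53 + 51 = 104
Out of scope = 8 + 59 = 67
Numerator → 82
Known eligible → 82 + 6 + 64 + 61 + 15 = 228
e = 228 / (228 + 67) = 228 / 295 = 0.7729
Estimated eligible among unknowns → 0.7729 × 104 = 80.38
Denominator → 228 + 80.38 = 308.38
RR3 = 82 / 308.38 = 0.2659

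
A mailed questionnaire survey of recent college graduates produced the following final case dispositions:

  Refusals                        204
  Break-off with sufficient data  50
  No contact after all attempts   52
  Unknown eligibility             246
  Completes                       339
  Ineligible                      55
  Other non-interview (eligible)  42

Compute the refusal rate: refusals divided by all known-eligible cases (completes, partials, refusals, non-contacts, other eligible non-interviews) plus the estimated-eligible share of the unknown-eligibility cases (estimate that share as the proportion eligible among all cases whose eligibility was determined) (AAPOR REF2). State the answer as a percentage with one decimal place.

Numerator = 204
Determined eligible = 339 + 50 + 204 + 52 + 42 = 687
e = 687 / (687 + 55) = 687 / 742 = 0.9259
Estimated eligible among unknowns = 0.9259 × 246 = 227.77
Denominator = 687 + 227.77 = 914.77
REF2 = 204 / 914.77 = 0.2230

22.3%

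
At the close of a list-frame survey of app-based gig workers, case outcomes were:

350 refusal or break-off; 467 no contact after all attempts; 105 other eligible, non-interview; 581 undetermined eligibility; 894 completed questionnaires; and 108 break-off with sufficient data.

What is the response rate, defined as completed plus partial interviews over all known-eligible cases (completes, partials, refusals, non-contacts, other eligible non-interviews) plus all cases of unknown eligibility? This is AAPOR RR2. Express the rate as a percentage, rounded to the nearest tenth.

Numerator → 894 + 108 = 1002
Denominator → 894 + 108 + 350 + 467 + 105 + 581 = 2505
RR2 = 1002 / 2505 = 0.4000

40.0%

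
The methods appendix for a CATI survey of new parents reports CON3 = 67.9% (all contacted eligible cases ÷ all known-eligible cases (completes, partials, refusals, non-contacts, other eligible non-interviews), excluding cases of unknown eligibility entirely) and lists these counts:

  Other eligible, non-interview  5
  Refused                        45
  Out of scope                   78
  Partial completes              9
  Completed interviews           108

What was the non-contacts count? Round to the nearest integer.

Num: 108 + 9 + 45 + 5 = 167
CON3 = 167 / D = 0.679
D = 167 / 0.679 = 245.9
Rest of base = 167
non-contacts = 245.9 − 167 ≈ 79

79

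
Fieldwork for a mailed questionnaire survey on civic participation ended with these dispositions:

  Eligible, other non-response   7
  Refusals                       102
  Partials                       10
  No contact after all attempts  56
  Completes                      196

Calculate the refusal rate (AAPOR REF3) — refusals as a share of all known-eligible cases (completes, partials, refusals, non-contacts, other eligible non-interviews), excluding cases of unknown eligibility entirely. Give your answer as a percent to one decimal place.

27.5%

Top → 102
Denominator → 196 + 10 + 102 + 56 + 7 = 371
REF3 = 102 / 371 = 0.2749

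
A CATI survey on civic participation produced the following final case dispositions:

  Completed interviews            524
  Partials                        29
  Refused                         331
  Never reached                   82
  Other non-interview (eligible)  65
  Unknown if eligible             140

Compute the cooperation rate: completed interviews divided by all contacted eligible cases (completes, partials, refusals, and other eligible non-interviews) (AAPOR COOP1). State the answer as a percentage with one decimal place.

55.2%

Numerator = 524
Denom = 524 + 29 + 331 + 65 = 949
COOP1 = 524 / 949 = 0.5522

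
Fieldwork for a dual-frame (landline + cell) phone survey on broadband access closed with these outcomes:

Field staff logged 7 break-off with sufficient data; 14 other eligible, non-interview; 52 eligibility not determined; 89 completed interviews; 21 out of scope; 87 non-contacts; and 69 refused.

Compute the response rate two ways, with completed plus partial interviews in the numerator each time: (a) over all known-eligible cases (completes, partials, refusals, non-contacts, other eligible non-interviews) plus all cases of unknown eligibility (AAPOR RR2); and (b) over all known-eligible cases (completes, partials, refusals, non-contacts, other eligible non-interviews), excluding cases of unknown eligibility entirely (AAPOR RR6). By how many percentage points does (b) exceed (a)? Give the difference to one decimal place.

Top: 89 + 7 = 96
Denominator: 89 + 7 + 69 + 87 + 14 + 52 = 318
RR2 = 96 / 318 = 0.3019
Denominator: 89 + 7 + 69 + 87 + 14 = 266
RR6 = 96 / 266 = 0.3609
Difference = 36.09 − 30.19 = 5.90 percentage points

5.9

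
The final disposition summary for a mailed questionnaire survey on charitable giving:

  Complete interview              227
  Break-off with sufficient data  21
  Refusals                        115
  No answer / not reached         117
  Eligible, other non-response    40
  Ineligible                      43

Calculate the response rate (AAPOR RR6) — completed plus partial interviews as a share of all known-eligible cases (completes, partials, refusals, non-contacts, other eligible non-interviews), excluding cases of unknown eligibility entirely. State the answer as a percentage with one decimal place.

Numerator = 227 + 21 = 248
Denominator = 227 + 21 + 115 + 117 + 40 = 520
RR6 = 248 / 520 = 0.4769

47.7%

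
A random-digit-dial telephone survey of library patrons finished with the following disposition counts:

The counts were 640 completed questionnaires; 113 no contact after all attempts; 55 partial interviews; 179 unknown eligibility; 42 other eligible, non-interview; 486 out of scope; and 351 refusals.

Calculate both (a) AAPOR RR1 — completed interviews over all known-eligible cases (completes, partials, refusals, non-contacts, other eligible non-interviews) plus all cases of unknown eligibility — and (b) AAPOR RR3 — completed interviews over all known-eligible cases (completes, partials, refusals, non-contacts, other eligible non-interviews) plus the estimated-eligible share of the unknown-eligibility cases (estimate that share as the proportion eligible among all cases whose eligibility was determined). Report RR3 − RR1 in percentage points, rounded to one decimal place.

1.8

Numerator = 640
Denominator = 640 + 55 + 351 + 113 + 42 + 179 = 1380
RR1 = 640 / 1380 = 0.4638
Eligible (known) = 640 + 55 + 351 + 113 + 42 = 1201
e = 1201 / (1201 + 486) = 1201 / 1687 = 0.7119
Eligible share of unknowns = 0.7119 × 179 = 127.43
Denominator = 1201 + 127.43 = 1328.43
RR3 = 640 / 1328.43 = 0.4818
Difference = 48.18 − 46.38 = 1.80 percentage points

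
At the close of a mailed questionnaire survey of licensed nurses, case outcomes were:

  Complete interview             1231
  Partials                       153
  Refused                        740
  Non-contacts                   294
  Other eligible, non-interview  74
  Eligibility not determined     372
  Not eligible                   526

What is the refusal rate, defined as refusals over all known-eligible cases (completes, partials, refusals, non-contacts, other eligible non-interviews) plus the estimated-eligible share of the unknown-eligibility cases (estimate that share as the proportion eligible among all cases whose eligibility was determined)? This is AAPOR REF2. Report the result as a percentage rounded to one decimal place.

Numerator: 740
Known eligible: 1231 + 153 + 740 + 294 + 74 = 2492
e = 2492 / (2492 + 526) = 2492 / 3018 = 0.8257
Estimated eligible among unknowns: 0.8257 × 372 = 307.16
Denominator: 2492 + 307.16 = 2799.16
REF2 = 740 / 2799.16 = 0.2644

26.4%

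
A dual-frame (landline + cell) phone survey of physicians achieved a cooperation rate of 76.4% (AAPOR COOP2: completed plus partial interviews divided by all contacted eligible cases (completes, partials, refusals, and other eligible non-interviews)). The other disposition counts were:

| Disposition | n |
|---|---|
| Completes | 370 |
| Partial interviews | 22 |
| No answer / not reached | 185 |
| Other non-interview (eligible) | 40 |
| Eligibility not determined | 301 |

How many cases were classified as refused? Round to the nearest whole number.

Top = 370 + 22 = 392
COOP2 = 392 / D = 0.764
D = 392 / 0.764 = 513.1
Other denominator terms total 432
refused = 513.1 − 432 ≈ 81

81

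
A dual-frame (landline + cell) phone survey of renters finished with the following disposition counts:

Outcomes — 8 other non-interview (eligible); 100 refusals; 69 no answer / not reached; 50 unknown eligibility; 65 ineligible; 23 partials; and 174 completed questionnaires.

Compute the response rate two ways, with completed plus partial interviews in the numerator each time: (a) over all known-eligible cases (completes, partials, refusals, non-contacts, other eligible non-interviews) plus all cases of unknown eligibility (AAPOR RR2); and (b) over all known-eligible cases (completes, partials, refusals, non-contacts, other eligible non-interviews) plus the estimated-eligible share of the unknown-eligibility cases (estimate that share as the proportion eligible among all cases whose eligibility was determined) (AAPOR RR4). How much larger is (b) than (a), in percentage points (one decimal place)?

Num → 174 + 23 = 197
Base → 174 + 23 + 100 + 69 + 8 + 50 = 424
RR2 = 197 / 424 = 0.4646
Eligible (known) → 174 + 23 + 100 + 69 + 8 = 374
e = 374 / (374 + 65) = 374 / 439 = 0.8519
Estimated eligible among unknowns → 0.8519 × 50 = 42.59
Base → 374 + 42.59 = 416.59
RR4 = 197 / 416.59 = 0.4729
Difference = 47.29 − 46.46 = 0.83 percentage points

0.8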